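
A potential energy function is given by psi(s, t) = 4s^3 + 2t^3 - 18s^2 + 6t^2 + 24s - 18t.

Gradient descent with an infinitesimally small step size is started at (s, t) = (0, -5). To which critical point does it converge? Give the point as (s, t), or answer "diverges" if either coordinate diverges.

diverges

psi is separable, so gradient descent decouples: s follows -∂psi/∂s, t follows -∂psi/∂t.
∂psi/∂s = 12(s - 2)(s - 1); at s=0 this is 24, so s decreases.
∂psi/∂t = 6(t - 1)(t + 3); at t=-5 this is 72, so t decreases.
The s-coordinate has no critical point in that direction and runs off to infinity.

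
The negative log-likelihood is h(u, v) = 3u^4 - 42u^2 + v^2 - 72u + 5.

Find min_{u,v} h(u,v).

-346

h(u,v) separates as P(u) + Q(v) + 5, so its minimum is min P + min Q + 5.
P'(u) = 12(u - 3)(u + 1)(u + 2) vanishes at u ∈ {-2, -1, 3}; Q'(v) = 2v vanishes at v ∈ {0}.
Local minima of P (where P''>0): P(-2)=24, P(3)=-351. Local minima of Q: Q(0)=0.
So the global minimum of h is P(3) + Q(0) + 5 = -351 + 0 + 5 = -346, attained at (3, 0).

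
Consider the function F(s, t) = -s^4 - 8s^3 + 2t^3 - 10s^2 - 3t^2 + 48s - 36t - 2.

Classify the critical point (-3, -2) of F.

The mixed partial ∂²F/∂s∂t is 0, so the Hessian at any point is diag(F_ss, F_tt) = diag(-4(3s^2 + 12s + 5), 6(2t - 1)).
At (-3, -2): H = diag(16, -30).
The eigenvalues have opposite signs, so H is indefinite: a saddle point.

saddle point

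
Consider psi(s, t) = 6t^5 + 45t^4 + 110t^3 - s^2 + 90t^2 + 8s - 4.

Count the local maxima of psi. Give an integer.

psi separates as a function of s plus a function of t, so ∇psi=0 decouples.
∂psi/∂s = -2(s - 4) = 0 at s ∈ {4}; ∂psi/∂t = 30t(t + 1)(t + 2)(t + 3) = 0 at t ∈ {-3, -2, -1, 0}.
The Hessian is diagonal: diag(psi_ss, psi_tt). Second derivatives: psi_ss(4)=-2; psi_tt(-3)=-180, psi_tt(-2)=60, psi_tt(-1)=-60, psi_tt(0)=180.
Local maxima occur where both diagonal entries negative: (4, -3), (4, -1). Count: 2.

2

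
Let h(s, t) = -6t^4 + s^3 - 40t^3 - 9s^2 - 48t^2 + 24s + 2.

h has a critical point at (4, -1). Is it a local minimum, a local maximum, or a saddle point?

local minimum

The mixed partial ∂²h/∂s∂t is 0, so the Hessian at any point is diag(h_ss, h_tt) = diag(6(s - 3), -24(3t^2 + 10t + 4)).
At (4, -1): H = diag(6, 72).
Both eigenvalues are positive, so H is positive definite: a local minimum.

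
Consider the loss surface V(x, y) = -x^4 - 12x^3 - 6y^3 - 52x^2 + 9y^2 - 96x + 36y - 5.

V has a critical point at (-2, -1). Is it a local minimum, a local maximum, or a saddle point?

saddle point

The mixed partial ∂²V/∂x∂y is 0, so the Hessian at any point is diag(V_xx, V_yy) = diag(-4(3x^2 + 18x + 26), 18(-2y + 1)).
At (-2, -1): H = diag(-8, 54).
The eigenvalues have opposite signs, so H is indefinite: a saddle point.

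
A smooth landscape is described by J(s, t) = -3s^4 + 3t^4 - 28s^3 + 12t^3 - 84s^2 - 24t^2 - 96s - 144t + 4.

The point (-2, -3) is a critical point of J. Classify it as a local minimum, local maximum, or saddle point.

local minimum

The mixed partial ∂²J/∂s∂t is 0, so the Hessian at any point is diag(J_ss, J_tt) = diag(-12(3s^2 + 14s + 14), 12(3t^2 + 6t - 4)).
At (-2, -3): H = diag(24, 60).
Both eigenvalues are positive, so H is positive definite: a local minimum.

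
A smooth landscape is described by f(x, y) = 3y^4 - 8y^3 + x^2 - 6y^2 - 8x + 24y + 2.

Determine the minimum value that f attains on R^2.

f(x,y) separates as P(x) + Q(y) + 2, so its minimum is min P + min Q + 2.
P'(x) = 2x - 8 vanishes at x ∈ {4}; Q'(y) = 12(y - 2)(y - 1)(y + 1) vanishes at y ∈ {-1, 1, 2}.
Local minima of P (where P''>0): P(4)=-16. Local minima of Q: Q(-1)=-19, Q(2)=8.
So the global minimum of f is P(4) + Q(-1) + 2 = -16 − 19 + 2 = -33, attained at (4, -1).

-33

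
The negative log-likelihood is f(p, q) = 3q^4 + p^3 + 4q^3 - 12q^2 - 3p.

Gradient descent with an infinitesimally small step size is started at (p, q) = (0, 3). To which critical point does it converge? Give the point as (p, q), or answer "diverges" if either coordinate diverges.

f is separable, so gradient descent decouples: p follows -∂f/∂p, q follows -∂f/∂q.
∂f/∂p = 3(p - 1)(p + 1); at p=0 this is -3, so p increases.
∂f/∂q = 12q(q - 1)(q + 2); at q=3 this is 360, so q decreases.
p converges to its nearest critical value 1 (a local min of the p-part); q converges to 1. The iterate converges to (1, 1).

(1, 1)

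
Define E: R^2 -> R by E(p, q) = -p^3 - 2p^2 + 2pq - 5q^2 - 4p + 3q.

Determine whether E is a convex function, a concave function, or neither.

The term -p^3 is cubic, so the Hessian is not constant.
∂²E/∂p² = -6p - 4, which takes both signs as p varies (negative for sufficiently large p). A diagonal entry of the Hessian changing sign means the Hessian is neither positive- nor negative-semidefinite on all of R^2.

neither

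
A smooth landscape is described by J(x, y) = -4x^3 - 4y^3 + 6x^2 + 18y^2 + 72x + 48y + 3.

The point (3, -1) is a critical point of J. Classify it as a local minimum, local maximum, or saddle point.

The mixed partial ∂²J/∂x∂y is 0, so the Hessian at any point is diag(J_xx, J_yy) = diag(12(-2x + 1), 12(-2y + 3)).
At (3, -1): H = diag(-60, 60).
The eigenvalues have opposite signs, so H is indefinite: a saddle point.

saddle point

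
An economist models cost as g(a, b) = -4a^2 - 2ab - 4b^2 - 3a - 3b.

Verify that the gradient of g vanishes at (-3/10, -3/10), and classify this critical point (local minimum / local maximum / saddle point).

local maximum

∇g = (-8a - 2b - 3, -2a - 8b - 3); substituting (-3/10, -3/10) gives ∇g = (0, 0), so (-3/10, -3/10) is indeed a critical point.
The Hessian of g is constant: H = [[-8, -2], [-2, -8]].
det(H) = (-8)·(-8) − (-2)² = 60.
det(H) > 0 and tr(H) = -16 < 0, so H is negative definite and the point is a local maximum.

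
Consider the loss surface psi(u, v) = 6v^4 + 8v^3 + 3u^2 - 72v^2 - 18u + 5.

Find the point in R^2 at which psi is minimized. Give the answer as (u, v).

(3, -3)

psi(u,v) separates as P(u) + Q(v) + 5, so its minimum is min P + min Q + 5.
P'(u) = 6u - 18 vanishes at u ∈ {3}; Q'(v) = 24v(v - 2)(v + 3) vanishes at v ∈ {-3, 0, 2}.
Local minima of P (where P''>0): P(3)=-27. Local minima of Q: Q(-3)=-378, Q(2)=-128.
So the global minimum of psi is P(3) + Q(-3) + 5 = -27 − 378 + 5 = -400, attained at (3, -3).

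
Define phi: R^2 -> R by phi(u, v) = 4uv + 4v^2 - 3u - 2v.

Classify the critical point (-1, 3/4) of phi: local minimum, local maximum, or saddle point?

saddle point

The Hessian of phi is constant: H = [[0, 4], [4, 8]].
det(H) = 0·8 − 4² = -16.
Since det(H) < 0, H is indefinite and the critical point is a saddle point.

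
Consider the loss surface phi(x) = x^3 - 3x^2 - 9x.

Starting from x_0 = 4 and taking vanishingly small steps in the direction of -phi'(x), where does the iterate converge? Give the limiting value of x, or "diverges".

phi'(x) = 3(x - 3)(x + 1), so phi'(4) = 15.
Gradient descent moves in the -phi' direction, i.e. x is decreasing.
The nearest critical point in that direction is x = 3, where phi'' = 12 > 0 (a local minimum). The iterate converges there.

3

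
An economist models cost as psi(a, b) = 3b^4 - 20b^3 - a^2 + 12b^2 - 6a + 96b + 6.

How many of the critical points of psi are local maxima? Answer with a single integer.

1

psi separates as a function of a plus a function of b, so ∇psi=0 decouples.
∂psi/∂a = -2(a + 3) = 0 at a ∈ {-3}; ∂psi/∂b = 12(b - 4)(b - 2)(b + 1) = 0 at b ∈ {-1, 2, 4}.
The Hessian is diagonal: diag(psi_aa, psi_bb). Second derivatives: psi_aa(-3)=-2; psi_bb(-1)=180, psi_bb(2)=-72, psi_bb(4)=120.
Local maxima occur where both diagonal entries negative: (-3, 2). Count: 1.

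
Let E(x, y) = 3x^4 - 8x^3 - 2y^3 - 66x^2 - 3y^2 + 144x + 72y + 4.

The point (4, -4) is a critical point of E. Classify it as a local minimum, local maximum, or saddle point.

The mixed partial ∂²E/∂x∂y is 0, so the Hessian at any point is diag(E_xx, E_yy) = diag(12(3x^2 - 4x - 11), -6(2y + 1)).
At (4, -4): H = diag(252, 42).
Both eigenvalues are positive, so H is positive definite: a local minimum.

local minimum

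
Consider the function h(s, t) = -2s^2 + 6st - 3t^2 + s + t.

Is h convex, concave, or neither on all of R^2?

h is quadratic, so its Hessian is the constant matrix H = [[-4, 6], [6, -6]].
det(H) = -12, tr(H) = -10.
det(H) < 0, so H is indefinite: neither convex nor concave.

neither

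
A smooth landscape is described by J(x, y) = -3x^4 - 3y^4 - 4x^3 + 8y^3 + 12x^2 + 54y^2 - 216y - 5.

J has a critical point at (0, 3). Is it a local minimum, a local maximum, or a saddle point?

The mixed partial ∂²J/∂x∂y is 0, so the Hessian at any point is diag(J_xx, J_yy) = diag(12(-3x^2 - 2x + 2), 12(-3y^2 + 4y + 9)).
At (0, 3): H = diag(24, -72).
The eigenvalues have opposite signs, so H is indefinite: a saddle point.

saddle point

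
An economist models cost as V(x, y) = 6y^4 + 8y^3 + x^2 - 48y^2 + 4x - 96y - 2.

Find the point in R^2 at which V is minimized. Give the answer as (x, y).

V(x,y) separates as P(x) + Q(y) − 2, so its minimum is min P + min Q − 2.
P'(x) = 2x + 4 vanishes at x ∈ {-2}; Q'(y) = 24(y - 2)(y + 1)(y + 2) vanishes at y ∈ {-2, -1, 2}.
Local minima of P (where P''>0): P(-2)=-4. Local minima of Q: Q(-2)=32, Q(2)=-224.
So the global minimum of V is P(-2) + Q(2) − 2 = -4 − 224 − 2 = -230, attained at (-2, 2).

(-2, 2)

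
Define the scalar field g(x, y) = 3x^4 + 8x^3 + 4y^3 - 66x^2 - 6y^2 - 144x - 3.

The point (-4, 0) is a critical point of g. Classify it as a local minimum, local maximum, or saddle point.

saddle point

The mixed partial ∂²g/∂x∂y is 0, so the Hessian at any point is diag(g_xx, g_yy) = diag(12(3x^2 + 4x - 11), 12(2y - 1)).
At (-4, 0): H = diag(252, -12).
The eigenvalues have opposite signs, so H is indefinite: a saddle point.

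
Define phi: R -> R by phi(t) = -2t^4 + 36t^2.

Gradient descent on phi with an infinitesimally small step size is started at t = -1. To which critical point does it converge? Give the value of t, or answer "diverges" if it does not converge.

0

phi'(t) = -8t(t - 3)(t + 3), so phi'(-1) = -64.
Gradient descent moves in the -phi' direction, i.e. t is increasing.
The nearest critical point in that direction is t = 0, where phi'' = 72 > 0 (a local minimum). The iterate converges there.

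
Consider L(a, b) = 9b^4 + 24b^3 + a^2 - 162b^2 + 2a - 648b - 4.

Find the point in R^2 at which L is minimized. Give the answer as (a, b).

L(a,b) separates as P(a) + Q(b) − 4, so its minimum is min P + min Q − 4.
P'(a) = 2a + 2 vanishes at a ∈ {-1}; Q'(b) = 36(b - 3)(b + 2)(b + 3) vanishes at b ∈ {-3, -2, 3}.
Local minima of P (where P''>0): P(-1)=-1. Local minima of Q: Q(-3)=567, Q(3)=-2025.
So the global minimum of L is P(-1) + Q(3) − 4 = -1 − 2025 − 4 = -2030, attained at (-1, 3).

(-1, 3)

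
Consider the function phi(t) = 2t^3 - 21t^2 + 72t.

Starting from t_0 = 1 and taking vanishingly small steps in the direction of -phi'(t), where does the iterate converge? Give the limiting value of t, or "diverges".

diverges

phi'(t) = 6(t - 4)(t - 3), so phi'(1) = 36.
Gradient descent moves in the -phi' direction, i.e. t is decreasing.
There is no critical point below t=1, and phi' keeps the same sign, so the iterate runs off to −∞.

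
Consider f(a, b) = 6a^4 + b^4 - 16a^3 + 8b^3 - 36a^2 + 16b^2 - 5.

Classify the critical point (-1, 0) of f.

The mixed partial ∂²f/∂a∂b is 0, so the Hessian at any point is diag(f_aa, f_bb) = diag(24(3a^2 - 4a - 3), 4(3b^2 + 12b + 8)).
At (-1, 0): H = diag(96, 32).
Both eigenvalues are positive, so H is positive definite: a local minimum.

local minimum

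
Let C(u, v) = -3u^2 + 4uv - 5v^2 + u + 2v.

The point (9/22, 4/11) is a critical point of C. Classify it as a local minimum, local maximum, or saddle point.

local maximum

The Hessian of C is constant: H = [[-6, 4], [4, -10]].
det(H) = (-6)·(-10) − 4² = 44.
det(H) > 0 and tr(H) = -16 < 0, so H is negative definite and the point is a local maximum.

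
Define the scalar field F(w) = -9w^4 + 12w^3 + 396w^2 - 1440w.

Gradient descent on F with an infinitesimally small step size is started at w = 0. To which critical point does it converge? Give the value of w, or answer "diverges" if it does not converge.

2

F'(w) = -36(w - 4)(w - 2)(w + 5), so F'(0) = -1440.
Gradient descent moves in the -F' direction, i.e. w is increasing.
The nearest critical point in that direction is w = 2, where F'' = 504 > 0 (a local minimum). The iterate converges there.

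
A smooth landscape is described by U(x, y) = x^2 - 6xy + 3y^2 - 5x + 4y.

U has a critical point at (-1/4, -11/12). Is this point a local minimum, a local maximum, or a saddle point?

The Hessian of U is constant: H = [[2, -6], [-6, 6]].
det(H) = 2·6 − (-6)² = -24.
Since det(H) < 0, H is indefinite and the critical point is a saddle point.

saddle point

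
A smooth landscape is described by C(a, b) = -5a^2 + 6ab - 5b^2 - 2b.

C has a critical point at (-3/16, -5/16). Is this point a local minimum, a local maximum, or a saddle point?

local maximum

The Hessian of C is constant: H = [[-10, 6], [6, -10]].
det(H) = (-10)·(-10) − 6² = 64.
det(H) > 0 and tr(H) = -20 < 0, so H is negative definite and the point is a local maximum.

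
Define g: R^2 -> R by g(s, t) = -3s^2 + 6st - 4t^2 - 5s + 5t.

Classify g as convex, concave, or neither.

concave

g is quadratic, so its Hessian is the constant matrix H = [[-6, 6], [6, -8]].
det(H) = 12, tr(H) = -14.
det(H) > 0 and tr(H) < 0, so H is negative definite everywhere: concave.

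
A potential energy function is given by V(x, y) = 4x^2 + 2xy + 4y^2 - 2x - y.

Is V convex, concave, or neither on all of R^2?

convex

V is quadratic, so its Hessian is the constant matrix H = [[8, 2], [2, 8]].
det(H) = 60, tr(H) = 16.
det(H) > 0 and tr(H) > 0, so H is positive definite everywhere: convex.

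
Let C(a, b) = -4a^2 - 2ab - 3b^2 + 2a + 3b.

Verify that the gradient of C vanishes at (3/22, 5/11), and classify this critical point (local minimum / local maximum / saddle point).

local maximum

∇C = (-8a - 2b + 2, -2a - 6b + 3); substituting (3/22, 5/11) gives ∇C = (0, 0), so (3/22, 5/11) is indeed a critical point.
The Hessian of C is constant: H = [[-8, -2], [-2, -6]].
det(H) = (-8)·(-6) − (-2)² = 44.
det(H) > 0 and tr(H) = -14 < 0, so H is negative definite and the point is a local maximum.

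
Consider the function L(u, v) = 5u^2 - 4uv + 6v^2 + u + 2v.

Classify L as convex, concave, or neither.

L is quadratic, so its Hessian is the constant matrix H = [[10, -4], [-4, 12]].
det(H) = 104, tr(H) = 22.
det(H) > 0 and tr(H) > 0, so H is positive definite everywhere: convex.

convex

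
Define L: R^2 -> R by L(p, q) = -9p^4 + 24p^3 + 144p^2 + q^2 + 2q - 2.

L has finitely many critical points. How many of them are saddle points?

2

L separates as a function of p plus a function of q, so ∇L=0 decouples.
∂L/∂p = -36p(p - 4)(p + 2) = 0 at p ∈ {-2, 0, 4}; ∂L/∂q = 2(q + 1) = 0 at q ∈ {-1}.
The Hessian is diagonal: diag(L_pp, L_qq). Second derivatives: L_pp(-2)=-432, L_pp(0)=288, L_pp(4)=-864; L_qq(-1)=2.
Saddle points occur where the two diagonal entries have opposite signs: (-2, -1), (4, -1). Count: 2.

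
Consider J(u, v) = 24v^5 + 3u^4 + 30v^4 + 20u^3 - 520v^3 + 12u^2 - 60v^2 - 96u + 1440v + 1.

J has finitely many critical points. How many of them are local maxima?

J separates as a function of u plus a function of v, so ∇J=0 decouples.
∂J/∂u = 12(u - 1)(u + 2)(u + 4) = 0 at u ∈ {-4, -2, 1}; ∂J/∂v = 120(v - 3)(v - 1)(v + 1)(v + 4) = 0 at v ∈ {-4, -1, 1, 3}.
The Hessian is diagonal: diag(J_uu, J_vv). Second derivatives: J_uu(-4)=120, J_uu(-2)=-72, J_uu(1)=180; J_vv(-4)=-12600, J_vv(-1)=2880, J_vv(1)=-2400, J_vv(3)=6720.
Local maxima occur where both diagonal entries negative: (-2, -4), (-2, 1). Count: 2.

2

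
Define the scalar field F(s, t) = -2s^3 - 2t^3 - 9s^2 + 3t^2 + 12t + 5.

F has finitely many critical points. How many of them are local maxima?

F separates as a function of s plus a function of t, so ∇F=0 decouples.
∂F/∂s = -6s(s + 3) = 0 at s ∈ {-3, 0}; ∂F/∂t = -6(t - 2)(t + 1) = 0 at t ∈ {-1, 2}.
The Hessian is diagonal: diag(F_ss, F_tt). Second derivatives: F_ss(-3)=18, F_ss(0)=-18; F_tt(-1)=18, F_tt(2)=-18.
Local maxima occur where both diagonal entries negative: (0, 2). Count: 1.

1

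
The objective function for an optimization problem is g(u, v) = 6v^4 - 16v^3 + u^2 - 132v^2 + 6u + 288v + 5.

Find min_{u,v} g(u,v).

-1138

g(u,v) separates as P(u) + Q(v) + 5, so its minimum is min P + min Q + 5.
P'(u) = 2u + 6 vanishes at u ∈ {-3}; Q'(v) = 24(v - 4)(v - 1)(v + 3) vanishes at v ∈ {-3, 1, 4}.
Local minima of P (where P''>0): P(-3)=-9. Local minima of Q: Q(-3)=-1134, Q(4)=-448.
So the global minimum of g is P(-3) + Q(-3) + 5 = -9 − 1134 + 5 = -1138, attained at (-3, -3).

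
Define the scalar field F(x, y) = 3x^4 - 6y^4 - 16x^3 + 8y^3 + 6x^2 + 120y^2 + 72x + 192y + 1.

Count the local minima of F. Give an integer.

2

F separates as a function of x plus a function of y, so ∇F=0 decouples.
∂F/∂x = 12(x - 3)(x - 2)(x + 1) = 0 at x ∈ {-1, 2, 3}; ∂F/∂y = -24(y - 4)(y + 1)(y + 2) = 0 at y ∈ {-2, -1, 4}.
The Hessian is diagonal: diag(F_xx, F_yy). Second derivatives: F_xx(-1)=144, F_xx(2)=-36, F_xx(3)=48; F_yy(-2)=-144, F_yy(-1)=120, F_yy(4)=-720.
Local minima occur where both diagonal entries positive: (-1, -1), (3, -1). Count: 2.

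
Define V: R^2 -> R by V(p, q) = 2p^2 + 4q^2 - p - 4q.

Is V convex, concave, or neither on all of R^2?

V is quadratic, so its Hessian is the constant matrix H = [[4, 0], [0, 8]].
det(H) = 32, tr(H) = 12.
det(H) > 0 and tr(H) > 0, so H is positive definite everywhere: convex.

convex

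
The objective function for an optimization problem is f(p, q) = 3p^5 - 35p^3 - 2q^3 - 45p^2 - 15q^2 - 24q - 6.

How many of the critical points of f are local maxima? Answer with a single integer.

f separates as a function of p plus a function of q, so ∇f=0 decouples.
∂f/∂p = 15p(p - 3)(p + 1)(p + 2) = 0 at p ∈ {-2, -1, 0, 3}; ∂f/∂q = -6(q + 1)(q + 4) = 0 at q ∈ {-4, -1}.
The Hessian is diagonal: diag(f_pp, f_qq). Second derivatives: f_pp(-2)=-150, f_pp(-1)=60, f_pp(0)=-90, f_pp(3)=900; f_qq(-4)=18, f_qq(-1)=-18.
Local maxima occur where both diagonal entries negative: (-2, -1), (0, -1). Count: 2.

2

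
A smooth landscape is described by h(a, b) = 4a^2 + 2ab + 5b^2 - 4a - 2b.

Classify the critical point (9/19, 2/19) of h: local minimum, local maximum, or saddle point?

The Hessian of h is constant: H = [[8, 2], [2, 10]].
det(H) = 8·10 − 2² = 76.
det(H) > 0 and tr(H) = 18 > 0, so H is positive definite and the point is a local minimum.

local minimum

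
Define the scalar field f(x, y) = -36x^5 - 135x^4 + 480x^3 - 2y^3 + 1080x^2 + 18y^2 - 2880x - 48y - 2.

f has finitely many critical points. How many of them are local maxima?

f separates as a function of x plus a function of y, so ∇f=0 decouples.
∂f/∂x = -180(x - 2)(x - 1)(x + 2)(x + 4) = 0 at x ∈ {-4, -2, 1, 2}; ∂f/∂y = -6(y - 4)(y - 2) = 0 at y ∈ {2, 4}.
The Hessian is diagonal: diag(f_xx, f_yy). Second derivatives: f_xx(-4)=10800, f_xx(-2)=-4320, f_xx(1)=2700, f_xx(2)=-4320; f_yy(2)=12, f_yy(4)=-12.
Local maxima occur where both diagonal entries negative: (-2, 4), (2, 4). Count: 2.

2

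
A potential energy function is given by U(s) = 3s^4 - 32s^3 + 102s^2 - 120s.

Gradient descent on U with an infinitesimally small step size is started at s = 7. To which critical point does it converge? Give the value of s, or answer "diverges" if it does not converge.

U'(s) = 12(s - 5)(s - 2)(s - 1), so U'(7) = 720.
Gradient descent moves in the -U' direction, i.e. s is decreasing.
The nearest critical point in that direction is s = 5, where U'' = 144 > 0 (a local minimum). The iterate converges there.

5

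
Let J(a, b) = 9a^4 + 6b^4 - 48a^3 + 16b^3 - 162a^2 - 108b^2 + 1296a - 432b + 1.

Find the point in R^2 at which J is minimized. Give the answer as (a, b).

(-3, 3)

J(a,b) separates as P(a) + Q(b) + 1, so its minimum is min P + min Q + 1.
P'(a) = 36(a - 4)(a - 3)(a + 3) vanishes at a ∈ {-3, 3, 4}; Q'(b) = 24(b - 3)(b + 2)(b + 3) vanishes at b ∈ {-3, -2, 3}.
Local minima of P (where P''>0): P(-3)=-3321, P(4)=1824. Local minima of Q: Q(-3)=378, Q(3)=-1350.
So the global minimum of J is P(-3) + Q(3) + 1 = -3321 − 1350 + 1 = -4670, attained at (-3, 3).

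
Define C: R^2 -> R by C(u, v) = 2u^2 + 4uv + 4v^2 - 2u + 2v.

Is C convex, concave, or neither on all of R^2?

C is quadratic, so its Hessian is the constant matrix H = [[4, 4], [4, 8]].
det(H) = 16, tr(H) = 12.
det(H) > 0 and tr(H) > 0, so H is positive definite everywhere: convex.

convex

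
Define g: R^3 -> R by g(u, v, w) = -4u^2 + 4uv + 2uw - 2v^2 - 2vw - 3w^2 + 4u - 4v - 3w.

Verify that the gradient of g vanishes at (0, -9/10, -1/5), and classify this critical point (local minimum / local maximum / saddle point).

local maximum

∇g = (-8u + 4v + 2w + 4, 4u - 4v - 2w - 4, 2u - 2v - 6w - 3); substituting (0, -9/10, -1/5) gives ∇g = (0, 0, 0), so (0, -9/10, -1/5) is indeed a critical point.
The Hessian is constant: H = [[-8, 4, 2], [4, -4, -2], [2, -2, -6]].
Leading principal minors: Δ₁ = -8, Δ₂ = 16, Δ₃ = -80.
The minors alternate sign starting negative (−, +, −), so H is negative definite: a local maximum.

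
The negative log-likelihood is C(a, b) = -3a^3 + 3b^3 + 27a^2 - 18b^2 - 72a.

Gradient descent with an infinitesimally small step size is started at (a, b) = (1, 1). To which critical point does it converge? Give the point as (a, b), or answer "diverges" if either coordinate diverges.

C is separable, so gradient descent decouples: a follows -∂C/∂a, b follows -∂C/∂b.
∂C/∂a = -9(a - 4)(a - 2); at a=1 this is -27, so a increases.
∂C/∂b = 9b(b - 4); at b=1 this is -27, so b increases.
a converges to its nearest critical value 2 (a local min of the a-part); b converges to 4. The iterate converges to (2, 4).

(2, 4)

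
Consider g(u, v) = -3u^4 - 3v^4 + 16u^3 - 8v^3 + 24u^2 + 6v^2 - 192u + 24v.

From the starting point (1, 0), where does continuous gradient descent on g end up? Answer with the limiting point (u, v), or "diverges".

(2, -1)

g is separable, so gradient descent decouples: u follows -∂g/∂u, v follows -∂g/∂v.
∂g/∂u = -12(u - 4)(u - 2)(u + 2); at u=1 this is -108, so u increases.
∂g/∂v = -12(v - 1)(v + 1)(v + 2); at v=0 this is 24, so v decreases.
u converges to its nearest critical value 2 (a local min of the u-part); v converges to -1. The iterate converges to (2, -1).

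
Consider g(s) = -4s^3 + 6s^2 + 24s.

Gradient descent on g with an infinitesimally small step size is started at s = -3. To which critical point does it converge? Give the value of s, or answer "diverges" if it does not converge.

-1

g'(s) = -12(s - 2)(s + 1), so g'(-3) = -120.
Gradient descent moves in the -g' direction, i.e. s is increasing.
The nearest critical point in that direction is s = -1, where g'' = 36 > 0 (a local minimum). The iterate converges there.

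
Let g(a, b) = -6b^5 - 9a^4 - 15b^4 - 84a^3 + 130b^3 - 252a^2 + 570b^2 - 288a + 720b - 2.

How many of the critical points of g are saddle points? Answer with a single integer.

6

g separates as a function of a plus a function of b, so ∇g=0 decouples.
∂g/∂a = -36(a + 1)(a + 2)(a + 4) = 0 at a ∈ {-4, -2, -1}; ∂g/∂b = -30(b - 4)(b + 1)(b + 2)(b + 3) = 0 at b ∈ {-3, -2, -1, 4}.
The Hessian is diagonal: diag(g_aa, g_bb). Second derivatives: g_aa(-4)=-216, g_aa(-2)=72, g_aa(-1)=-108; g_bb(-3)=420, g_bb(-2)=-180, g_bb(-1)=300, g_bb(4)=-6300.
Saddle points occur where the two diagonal entries have opposite signs: (-4, -3), (-4, -1), (-2, -2), (-2, 4), (-1, -3), (-1, -1). Count: 6.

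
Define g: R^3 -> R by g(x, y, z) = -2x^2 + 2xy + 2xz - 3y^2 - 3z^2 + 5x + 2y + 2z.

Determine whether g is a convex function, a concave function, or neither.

g is quadratic, so its Hessian is the constant matrix H = [[-4, 2, 2], [2, -6, 0], [2, 0, -6]].
Leading principal minors: -4, 20, -96.
Signs alternate −, +, − ⇒ H ≺ 0 ⇒ concave.

concave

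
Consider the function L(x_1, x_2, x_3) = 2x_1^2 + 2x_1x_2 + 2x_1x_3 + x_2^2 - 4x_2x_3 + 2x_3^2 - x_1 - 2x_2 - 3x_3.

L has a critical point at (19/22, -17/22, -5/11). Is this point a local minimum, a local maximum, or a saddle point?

saddle point

The Hessian is constant: H = [[4, 2, 2], [2, 2, -4], [2, -4, 4]].
Leading principal minors: Δ₁ = 4, Δ₂ = 4, Δ₃ = -88.
The minors fit neither the all-positive nor the alternating-sign pattern, so H is indefinite: a saddle point.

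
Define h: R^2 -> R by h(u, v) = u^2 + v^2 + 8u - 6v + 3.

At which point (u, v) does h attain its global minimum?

h(u,v) separates as P(u) + Q(v) + 3, so its minimum is min P + min Q + 3.
P'(u) = 2u + 8 vanishes at u ∈ {-4}; Q'(v) = 2v - 6 vanishes at v ∈ {3}.
Local minima of P (where P''>0): P(-4)=-16. Local minima of Q: Q(3)=-9.
So the global minimum of h is P(-4) + Q(3) + 3 = -16 − 9 + 3 = -22, attained at (-4, 3).

(-4, 3)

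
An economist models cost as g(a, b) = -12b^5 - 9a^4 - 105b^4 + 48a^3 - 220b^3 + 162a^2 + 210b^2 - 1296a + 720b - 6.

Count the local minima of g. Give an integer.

2

g separates as a function of a plus a function of b, so ∇g=0 decouples.
∂g/∂a = -36(a - 4)(a - 3)(a + 3) = 0 at a ∈ {-3, 3, 4}; ∂g/∂b = -60(b - 1)(b + 1)(b + 3)(b + 4) = 0 at b ∈ {-4, -3, -1, 1}.
The Hessian is diagonal: diag(g_aa, g_bb). Second derivatives: g_aa(-3)=-1512, g_aa(3)=216, g_aa(4)=-252; g_bb(-4)=900, g_bb(-3)=-480, g_bb(-1)=720, g_bb(1)=-2400.
Local minima occur where both diagonal entries positive: (3, -4), (3, -1). Count: 2.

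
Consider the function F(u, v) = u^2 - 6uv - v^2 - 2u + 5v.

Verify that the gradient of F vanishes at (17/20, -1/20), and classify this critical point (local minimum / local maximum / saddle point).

∇F = (2u - 6v - 2, -6u - 2v + 5); substituting (17/20, -1/20) gives ∇F = (0, 0), so (17/20, -1/20) is indeed a critical point.
The Hessian of F is constant: H = [[2, -6], [-6, -2]].
det(H) = 2·(-2) − (-6)² = -40.
Since det(H) < 0, H is indefinite and the critical point is a saddle point.

saddle point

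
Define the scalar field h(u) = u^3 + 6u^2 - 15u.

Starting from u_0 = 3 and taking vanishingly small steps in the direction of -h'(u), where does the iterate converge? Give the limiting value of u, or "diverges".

1

h'(u) = 3(u - 1)(u + 5), so h'(3) = 48.
Gradient descent moves in the -h' direction, i.e. u is decreasing.
The nearest critical point in that direction is u = 1, where h'' = 18 > 0 (a local minimum). The iterate converges there.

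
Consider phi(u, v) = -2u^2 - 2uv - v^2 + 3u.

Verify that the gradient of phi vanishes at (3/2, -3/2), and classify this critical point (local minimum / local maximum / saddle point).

∇phi = (-4u - 2v + 3, -2u - 2v); substituting (3/2, -3/2) gives ∇phi = (0, 0), so (3/2, -3/2) is indeed a critical point.
The Hessian of phi is constant: H = [[-4, -2], [-2, -2]].
det(H) = (-4)·(-2) − (-2)² = 4.
det(H) > 0 and tr(H) = -6 < 0, so H is negative definite and the point is a local maximum.

local maximum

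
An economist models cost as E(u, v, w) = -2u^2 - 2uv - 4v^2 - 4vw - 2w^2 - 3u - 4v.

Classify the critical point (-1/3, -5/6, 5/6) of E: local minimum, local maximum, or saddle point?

local maximum

The Hessian is constant: H = [[-4, -2, 0], [-2, -8, -4], [0, -4, -4]].
Leading principal minors: Δ₁ = -4, Δ₂ = 28, Δ₃ = -48.
The minors alternate sign starting negative (−, +, −), so H is negative definite: a local maximum.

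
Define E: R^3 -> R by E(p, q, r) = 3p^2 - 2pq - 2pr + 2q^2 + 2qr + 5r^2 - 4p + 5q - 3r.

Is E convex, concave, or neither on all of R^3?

E is quadratic, so its Hessian is the constant matrix H = [[6, -2, -2], [-2, 4, 2], [-2, 2, 10]].
Leading principal minors: 6, 20, 176.
All positive ⇒ H ≻ 0 ⇒ convex.

convex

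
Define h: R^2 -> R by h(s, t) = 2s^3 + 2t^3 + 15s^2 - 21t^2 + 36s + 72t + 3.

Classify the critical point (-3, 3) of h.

The mixed partial ∂²h/∂s∂t is 0, so the Hessian at any point is diag(h_ss, h_tt) = diag(6(2s + 5), 6(2t - 7)).
At (-3, 3): H = diag(-6, -6).
Both eigenvalues are negative, so H is negative definite: a local maximum.

local maximum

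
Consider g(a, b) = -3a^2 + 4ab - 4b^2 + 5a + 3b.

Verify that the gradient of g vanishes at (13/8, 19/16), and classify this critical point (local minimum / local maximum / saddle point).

∇g = (-6a + 4b + 5, 4a - 8b + 3); substituting (13/8, 19/16) gives ∇g = (0, 0), so (13/8, 19/16) is indeed a critical point.
The Hessian of g is constant: H = [[-6, 4], [4, -8]].
det(H) = (-6)·(-8) − 4² = 32.
det(H) > 0 and tr(H) = -14 < 0, so H is negative definite and the point is a local maximum.

local maximum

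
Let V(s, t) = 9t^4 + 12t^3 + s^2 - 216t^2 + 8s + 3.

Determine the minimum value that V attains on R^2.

-1933

V(s,t) separates as P(s) + Q(t) + 3, so its minimum is min P + min Q + 3.
P'(s) = 2s + 8 vanishes at s ∈ {-4}; Q'(t) = 36t(t - 3)(t + 4) vanishes at t ∈ {-4, 0, 3}.
Local minima of P (where P''>0): P(-4)=-16. Local minima of Q: Q(-4)=-1920, Q(3)=-891.
So the global minimum of V is P(-4) + Q(-4) + 3 = -16 − 1920 + 3 = -1933, attained at (-4, -4).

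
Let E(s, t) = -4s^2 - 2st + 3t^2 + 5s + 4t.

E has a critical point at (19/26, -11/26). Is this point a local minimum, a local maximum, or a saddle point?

The Hessian of E is constant: H = [[-8, -2], [-2, 6]].
det(H) = (-8)·6 − (-2)² = -52.
Since det(H) < 0, H is indefinite and the critical point is a saddle point.

saddle point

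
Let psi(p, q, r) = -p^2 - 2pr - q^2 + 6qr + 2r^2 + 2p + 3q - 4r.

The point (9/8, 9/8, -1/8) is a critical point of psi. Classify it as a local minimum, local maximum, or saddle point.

saddle point

The Hessian is constant: H = [[-2, 0, -2], [0, -2, 6], [-2, 6, 4]].
Leading principal minors: Δ₁ = -2, Δ₂ = 4, Δ₃ = 96.
The minors fit neither the all-positive nor the alternating-sign pattern, so H is indefinite: a saddle point.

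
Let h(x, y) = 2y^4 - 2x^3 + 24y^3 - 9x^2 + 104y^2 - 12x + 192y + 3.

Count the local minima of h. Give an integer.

2

h separates as a function of x plus a function of y, so ∇h=0 decouples.
∂h/∂x = -6(x + 1)(x + 2) = 0 at x ∈ {-2, -1}; ∂h/∂y = 8(y + 2)(y + 3)(y + 4) = 0 at y ∈ {-4, -3, -2}.
The Hessian is diagonal: diag(h_xx, h_yy). Second derivatives: h_xx(-2)=6, h_xx(-1)=-6; h_yy(-4)=16, h_yy(-3)=-8, h_yy(-2)=16.
Local minima occur where both diagonal entries positive: (-2, -4), (-2, -2). Count: 2.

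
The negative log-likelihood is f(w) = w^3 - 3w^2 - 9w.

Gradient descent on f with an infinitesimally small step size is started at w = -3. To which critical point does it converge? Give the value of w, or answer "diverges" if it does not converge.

f'(w) = 3(w - 3)(w + 1), so f'(-3) = 36.
Gradient descent moves in the -f' direction, i.e. w is decreasing.
There is no critical point below w=-3, and f' keeps the same sign, so the iterate runs off to −∞.

diverges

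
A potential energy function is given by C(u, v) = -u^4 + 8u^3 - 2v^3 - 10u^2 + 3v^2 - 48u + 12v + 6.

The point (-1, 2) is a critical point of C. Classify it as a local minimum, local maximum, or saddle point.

local maximum

The mixed partial ∂²C/∂u∂v is 0, so the Hessian at any point is diag(C_uu, C_vv) = diag(4(-3u^2 + 12u - 5), 6(-2v + 1)).
At (-1, 2): H = diag(-80, -18).
Both eigenvalues are negative, so H is negative definite: a local maximum.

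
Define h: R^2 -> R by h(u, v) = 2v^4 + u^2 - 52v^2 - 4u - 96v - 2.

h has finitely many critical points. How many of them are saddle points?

1

h separates as a function of u plus a function of v, so ∇h=0 decouples.
∂h/∂u = 2(u - 2) = 0 at u ∈ {2}; ∂h/∂v = 8(v - 4)(v + 1)(v + 3) = 0 at v ∈ {-3, -1, 4}.
The Hessian is diagonal: diag(h_uu, h_vv). Second derivatives: h_uu(2)=2; h_vv(-3)=112, h_vv(-1)=-80, h_vv(4)=280.
Saddle points occur where the two diagonal entries have opposite signs: (2, -1). Count: 1.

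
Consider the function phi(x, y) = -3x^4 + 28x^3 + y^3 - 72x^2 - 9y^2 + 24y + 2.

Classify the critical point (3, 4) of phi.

local minimum

The mixed partial ∂²phi/∂x∂y is 0, so the Hessian at any point is diag(phi_xx, phi_yy) = diag(12(-3x^2 + 14x - 12), 6(y - 3)).
At (3, 4): H = diag(36, 6).
Both eigenvalues are positive, so H is positive definite: a local minimum.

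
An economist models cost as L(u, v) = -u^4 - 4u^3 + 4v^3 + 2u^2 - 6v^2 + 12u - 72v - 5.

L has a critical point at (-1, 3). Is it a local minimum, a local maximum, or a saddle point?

The mixed partial ∂²L/∂u∂v is 0, so the Hessian at any point is diag(L_uu, L_vv) = diag(4(-3u^2 - 6u + 1), 12(2v - 1)).
At (-1, 3): H = diag(16, 60).
Both eigenvalues are positive, so H is positive definite: a local minimum.

local minimum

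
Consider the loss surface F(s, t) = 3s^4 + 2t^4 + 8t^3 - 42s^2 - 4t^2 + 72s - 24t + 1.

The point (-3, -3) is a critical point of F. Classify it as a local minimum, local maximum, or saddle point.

local minimum

The mixed partial ∂²F/∂s∂t is 0, so the Hessian at any point is diag(F_ss, F_tt) = diag(12(3s^2 - 7), 8(3t^2 + 6t - 1)).
At (-3, -3): H = diag(240, 64).
Both eigenvalues are positive, so H is positive definite: a local minimum.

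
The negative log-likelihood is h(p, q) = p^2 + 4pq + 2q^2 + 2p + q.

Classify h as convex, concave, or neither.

neither

h is quadratic, so its Hessian is the constant matrix H = [[2, 4], [4, 4]].
det(H) = -8, tr(H) = 6.
det(H) < 0, so H is indefinite: neither convex nor concave.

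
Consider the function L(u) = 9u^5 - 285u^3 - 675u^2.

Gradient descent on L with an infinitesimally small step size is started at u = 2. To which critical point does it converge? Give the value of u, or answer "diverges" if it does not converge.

L'(u) = 45u(u - 5)(u + 2)(u + 3), so L'(2) = -5400.
Gradient descent moves in the -L' direction, i.e. u is increasing.
The nearest critical point in that direction is u = 5, where L'' = 12600 > 0 (a local minimum). The iterate converges there.

5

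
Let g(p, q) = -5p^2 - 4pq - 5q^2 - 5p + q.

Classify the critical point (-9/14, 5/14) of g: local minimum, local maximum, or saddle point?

The Hessian of g is constant: H = [[-10, -4], [-4, -10]].
det(H) = (-10)·(-10) − (-4)² = 84.
det(H) > 0 and tr(H) = -20 < 0, so H is negative definite and the point is a local maximum.

local maximum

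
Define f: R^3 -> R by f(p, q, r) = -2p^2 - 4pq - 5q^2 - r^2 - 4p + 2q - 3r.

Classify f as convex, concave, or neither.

concave

f is quadratic, so its Hessian is the constant matrix H = [[-4, -4, 0], [-4, -10, 0], [0, 0, -2]].
Leading principal minors: -4, 24, -48.
Signs alternate −, +, − ⇒ H ≺ 0 ⇒ concave.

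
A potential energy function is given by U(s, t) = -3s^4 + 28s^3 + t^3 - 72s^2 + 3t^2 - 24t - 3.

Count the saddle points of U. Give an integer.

U separates as a function of s plus a function of t, so ∇U=0 decouples.
∂U/∂s = -12s(s - 4)(s - 3) = 0 at s ∈ {0, 3, 4}; ∂U/∂t = 3(t - 2)(t + 4) = 0 at t ∈ {-4, 2}.
The Hessian is diagonal: diag(U_ss, U_tt). Second derivatives: U_ss(0)=-144, U_ss(3)=36, U_ss(4)=-48; U_tt(-4)=-18, U_tt(2)=18.
Saddle points occur where the two diagonal entries have opposite signs: (0, 2), (3, -4), (4, 2). Count: 3.

3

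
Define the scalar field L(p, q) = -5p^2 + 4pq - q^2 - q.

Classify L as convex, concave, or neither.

L is quadratic, so its Hessian is the constant matrix H = [[-10, 4], [4, -2]].
det(H) = 4, tr(H) = -12.
det(H) > 0 and tr(H) < 0, so H is negative definite everywhere: concave.

concave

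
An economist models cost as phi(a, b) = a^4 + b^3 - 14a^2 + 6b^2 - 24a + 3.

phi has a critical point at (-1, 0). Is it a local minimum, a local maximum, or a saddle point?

The mixed partial ∂²phi/∂a∂b is 0, so the Hessian at any point is diag(phi_aa, phi_bb) = diag(4(3a^2 - 7), 6(b + 2)).
At (-1, 0): H = diag(-16, 12).
The eigenvalues have opposite signs, so H is indefinite: a saddle point.

saddle point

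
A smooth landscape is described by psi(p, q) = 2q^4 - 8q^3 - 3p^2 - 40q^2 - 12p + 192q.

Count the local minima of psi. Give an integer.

0

psi separates as a function of p plus a function of q, so ∇psi=0 decouples.
∂psi/∂p = -6(p + 2) = 0 at p ∈ {-2}; ∂psi/∂q = 8(q - 4)(q - 2)(q + 3) = 0 at q ∈ {-3, 2, 4}.
The Hessian is diagonal: diag(psi_pp, psi_qq). Second derivatives: psi_pp(-2)=-6; psi_qq(-3)=280, psi_qq(2)=-80, psi_qq(4)=112.
Local minima occur where both diagonal entries positive: none. Count: 0.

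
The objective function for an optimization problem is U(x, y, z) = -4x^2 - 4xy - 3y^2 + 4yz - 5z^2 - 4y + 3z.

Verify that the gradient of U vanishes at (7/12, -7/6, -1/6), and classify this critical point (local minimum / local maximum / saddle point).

∇U = (-8x - 4y, -4x - 6y + 4z - 4, 4y - 10z + 3); substituting (7/12, -7/6, -1/6) gives ∇U = (0, 0, 0), so (7/12, -7/6, -1/6) is indeed a critical point.
The Hessian is constant: H = [[-8, -4, 0], [-4, -6, 4], [0, 4, -10]].
Leading principal minors: Δ₁ = -8, Δ₂ = 32, Δ₃ = -192.
The minors alternate sign starting negative (−, +, −), so H is negative definite: a local maximum.

local maximum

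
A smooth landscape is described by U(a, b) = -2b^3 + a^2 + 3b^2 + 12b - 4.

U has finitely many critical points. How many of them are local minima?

1

U separates as a function of a plus a function of b, so ∇U=0 decouples.
∂U/∂a = 2a = 0 at a ∈ {0}; ∂U/∂b = -6(b - 2)(b + 1) = 0 at b ∈ {-1, 2}.
The Hessian is diagonal: diag(U_aa, U_bb). Second derivatives: U_aa(0)=2; U_bb(-1)=18, U_bb(2)=-18.
Local minima occur where both diagonal entries positive: (0, -1). Count: 1.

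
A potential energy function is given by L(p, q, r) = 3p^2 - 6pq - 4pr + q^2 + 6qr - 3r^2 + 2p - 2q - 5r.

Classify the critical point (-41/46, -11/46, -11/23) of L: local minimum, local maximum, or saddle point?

saddle point

The Hessian is constant: H = [[6, -6, -4], [-6, 2, 6], [-4, 6, -6]].
Leading principal minors: Δ₁ = 6, Δ₂ = -24, Δ₃ = 184.
The minors fit neither the all-positive nor the alternating-sign pattern, so H is indefinite: a saddle point.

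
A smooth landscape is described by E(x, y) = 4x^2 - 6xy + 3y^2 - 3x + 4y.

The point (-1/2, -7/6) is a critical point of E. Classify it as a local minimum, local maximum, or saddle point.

local minimum

The Hessian of E is constant: H = [[8, -6], [-6, 6]].
det(H) = 8·6 − (-6)² = 12.
det(H) > 0 and tr(H) = 14 > 0, so H is positive definite and the point is a local minimum.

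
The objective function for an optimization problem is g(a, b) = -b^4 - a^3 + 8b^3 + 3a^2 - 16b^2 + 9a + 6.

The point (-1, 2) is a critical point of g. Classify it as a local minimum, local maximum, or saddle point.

local minimum

The mixed partial ∂²g/∂a∂b is 0, so the Hessian at any point is diag(g_aa, g_bb) = diag(6(-a + 1), 4(-3b^2 + 12b - 8)).
At (-1, 2): H = diag(12, 16).
Both eigenvalues are positive, so H is positive definite: a local minimum.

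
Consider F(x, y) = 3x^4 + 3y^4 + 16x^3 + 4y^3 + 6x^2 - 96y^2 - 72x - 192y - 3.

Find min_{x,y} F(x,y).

-1330

F(x,y) separates as P(x) + Q(y) − 3, so its minimum is min P + min Q − 3.
P'(x) = 12(x - 1)(x + 2)(x + 3) vanishes at x ∈ {-3, -2, 1}; Q'(y) = 12(y - 4)(y + 1)(y + 4) vanishes at y ∈ {-4, -1, 4}.
Local minima of P (where P''>0): P(-3)=81, P(1)=-47. Local minima of Q: Q(-4)=-256, Q(4)=-1280.
So the global minimum of F is P(1) + Q(4) − 3 = -47 − 1280 − 3 = -1330, attained at (1, 4).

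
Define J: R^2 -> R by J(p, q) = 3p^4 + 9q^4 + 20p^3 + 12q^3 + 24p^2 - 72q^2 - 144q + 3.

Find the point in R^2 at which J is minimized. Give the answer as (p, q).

J(p,q) separates as A(p) + B(q) + 3, so its minimum is min A + min B + 3.
A'(p) = 12p(p + 1)(p + 4) vanishes at p ∈ {-4, -1, 0}; B'(q) = 36(q - 2)(q + 1)(q + 2) vanishes at q ∈ {-2, -1, 2}.
Local minima of A (where A''>0): A(-4)=-128, A(0)=0. Local minima of B: B(-2)=48, B(2)=-336.
So the global minimum of J is A(-4) + B(2) + 3 = -128 − 336 + 3 = -461, attained at (-4, 2).

(-4, 2)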